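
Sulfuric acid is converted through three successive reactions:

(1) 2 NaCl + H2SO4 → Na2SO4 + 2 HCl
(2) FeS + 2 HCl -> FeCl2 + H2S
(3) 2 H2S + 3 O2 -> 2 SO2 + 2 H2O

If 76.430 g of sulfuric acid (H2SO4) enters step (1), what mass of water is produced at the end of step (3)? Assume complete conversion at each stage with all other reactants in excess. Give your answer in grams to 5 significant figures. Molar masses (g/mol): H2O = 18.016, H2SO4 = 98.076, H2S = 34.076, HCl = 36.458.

14.040 g

n(H2SO4) = 76.430 / 98.076 = 0.779294 mol.
Reaction (1): H2SO4→HCl ratio 1:2 ⇒ n(HCl) = 1.55859 mol.
Reaction (2): HCl→H2S ratio 2:1 ⇒ n(H2S) = 0.779294 mol.
Reaction (3): H2S→H2O ratio 2:2 ⇒ n(H2O) = 0.779294 mol.
Mass of H2O = 0.779294 × 18.016 = 14.0398 g.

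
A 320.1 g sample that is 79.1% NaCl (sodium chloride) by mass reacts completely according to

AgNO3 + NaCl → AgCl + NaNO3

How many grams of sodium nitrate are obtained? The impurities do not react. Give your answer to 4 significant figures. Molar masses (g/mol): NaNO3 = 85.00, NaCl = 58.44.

Mass of pure NaCl = 320.1 g × 0.791 = 253.20 g.
n(NaCl) = 253.20 g / 58.44 g/mol = 4.3326 mol.
From the equation the NaCl:NaNO3 mole ratio is 1:1, so n(NaNO3) = 4.3326 × 1/1 = 4.3326 mol.
Mass of NaNO3 = 4.3326 mol × 85.00 g/mol = 368.27 g.

368.3 g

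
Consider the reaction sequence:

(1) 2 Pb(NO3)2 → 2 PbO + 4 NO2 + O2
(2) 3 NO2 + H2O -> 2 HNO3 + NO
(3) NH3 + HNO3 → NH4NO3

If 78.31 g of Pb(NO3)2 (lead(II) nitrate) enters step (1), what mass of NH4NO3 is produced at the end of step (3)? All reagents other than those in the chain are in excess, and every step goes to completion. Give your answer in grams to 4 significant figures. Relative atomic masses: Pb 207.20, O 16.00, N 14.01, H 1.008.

M(Pb(NO3)2) = 207.20 + 2(14.01) + 6(16.00) = 331.22 g/mol.
M(NH4NO3) = 2(14.01) + 4(1.008) + 3(16.00) = 80.052 g/mol.
n(Pb(NO3)2) = 78.31 / 331.22 = 0.23643 mol.
Reaction (1): Pb(NO3)2→NO2 ratio 2:4 ⇒ n(NO2) = 0.47286 mol.
Reaction (2): NO2→HNO3 ratio 3:2 ⇒ n(HNO3) = 0.31524 mol.
Reaction (3): HNO3→NH4NO3 ratio 1:1 ⇒ n(NH4NO3) = 0.31524 mol.
Mass of NH4NO3 = 0.31524 × 80.052 = 25.235 g.

25.24 g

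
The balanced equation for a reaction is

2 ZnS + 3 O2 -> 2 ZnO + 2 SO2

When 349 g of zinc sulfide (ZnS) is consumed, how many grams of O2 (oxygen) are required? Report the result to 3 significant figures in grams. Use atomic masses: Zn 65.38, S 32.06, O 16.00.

172 g

M(ZnS) = 65.38 + 32.06 = 97.44 g/mol.
M(O2) = 2(16.00) = 32.00 g/mol.
n(ZnS) = 349.0 g / 97.44 g/mol = 3.582 mol.
From the equation the ZnS:O2 mole ratio is 2:3, so n(O2) = 3.582 × 3/2 = 5.373 mol.
Mass of O2 = 5.373 mol × 32.00 g/mol = 171.9 g.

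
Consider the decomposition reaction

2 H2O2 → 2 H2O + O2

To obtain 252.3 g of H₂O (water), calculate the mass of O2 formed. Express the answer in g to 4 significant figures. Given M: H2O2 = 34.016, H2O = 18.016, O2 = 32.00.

n(H2O) = 252.30 g / 18.016 g/mol = 14.004 mol.
From the equation the H2O:O2 mole ratio is 2:1, so n(O2) = 14.004 × 1/2 = 7.0021 mol.
Mass of O2 = 7.0021 mol × 32.00 g/mol = 224.07 g.

224.1 g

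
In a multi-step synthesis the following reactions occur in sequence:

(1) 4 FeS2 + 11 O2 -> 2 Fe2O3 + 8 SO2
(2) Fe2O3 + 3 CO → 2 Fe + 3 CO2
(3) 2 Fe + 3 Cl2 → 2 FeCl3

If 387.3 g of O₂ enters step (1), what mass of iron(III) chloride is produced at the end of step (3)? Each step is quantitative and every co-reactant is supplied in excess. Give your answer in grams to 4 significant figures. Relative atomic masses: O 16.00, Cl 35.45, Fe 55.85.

713.9 g

M(O2) = 2(16.00) = 32.00 g/mol.
M(FeCl3) = 55.85 + 3(35.45) = 162.20 g/mol.
n(O2) = 387.3 / 32.00 = 12.103 mol.
Reaction (1): O2→Fe2O3 ratio 11:2 ⇒ n(Fe2O3) = 2.2006 mol.
Reaction (2): Fe2O3→Fe ratio 1:2 ⇒ n(Fe) = 4.4011 mol.
Reaction (3): Fe→FeCl3 ratio 2:2 ⇒ n(FeCl3) = 4.4011 mol.
Mass of FeCl3 = 4.4011 × 162.20 = 713.86 g.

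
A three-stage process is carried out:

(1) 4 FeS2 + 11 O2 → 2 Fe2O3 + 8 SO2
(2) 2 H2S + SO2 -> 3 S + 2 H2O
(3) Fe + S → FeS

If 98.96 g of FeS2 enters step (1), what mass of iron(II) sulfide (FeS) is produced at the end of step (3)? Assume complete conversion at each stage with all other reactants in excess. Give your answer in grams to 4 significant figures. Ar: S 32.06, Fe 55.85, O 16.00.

435.1 g

M(FeS2) = 55.85 + 2(32.06) = 119.97 g/mol.
M(FeS) = 55.85 + 32.06 = 87.91 g/mol.
n(FeS2) = 98.96 / 119.97 = 0.82487 mol.
Reaction (1): FeS2→SO2 ratio 4:8 ⇒ n(SO2) = 1.6497 mol.
Reaction (2): SO2→S ratio 1:3 ⇒ n(S) = 4.9492 mol.
Reaction (3): S→FeS ratio 1:1 ⇒ n(FeS) = 4.9492 mol.
Mass of FeS = 4.9492 × 87.91 = 435.09 g.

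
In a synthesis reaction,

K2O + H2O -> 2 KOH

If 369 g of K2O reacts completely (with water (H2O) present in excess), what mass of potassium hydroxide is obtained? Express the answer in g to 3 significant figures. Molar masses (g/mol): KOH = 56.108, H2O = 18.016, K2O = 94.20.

440 g

n(K2O) = 369.0 g / 94.20 g/mol = 3.917 mol.
From the equation the K2O:KOH mole ratio is 1:2, so n(KOH) = 3.917 × 2/1 = 7.834 mol.
Mass of KOH = 7.834 mol × 56.108 g/mol = 439.6 g.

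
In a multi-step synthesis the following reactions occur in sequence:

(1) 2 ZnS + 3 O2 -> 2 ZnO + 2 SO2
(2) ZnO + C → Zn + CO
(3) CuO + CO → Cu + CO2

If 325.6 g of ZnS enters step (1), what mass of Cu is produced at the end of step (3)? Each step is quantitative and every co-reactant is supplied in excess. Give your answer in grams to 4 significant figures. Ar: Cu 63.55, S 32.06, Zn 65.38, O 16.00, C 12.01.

212.4 g

M(ZnS) = 65.38 + 32.06 = 97.44 g/mol.
M(Cu) = 63.55 g/mol.
n(ZnS) = 325.6 / 97.44 = 3.3415 mol.
Reaction (1): ZnS→ZnO ratio 2:2 ⇒ n(ZnO) = 3.3415 mol.
Reaction (2): ZnO→CO ratio 1:1 ⇒ n(CO) = 3.3415 mol.
Reaction (3): CO→Cu ratio 1:1 ⇒ n(Cu) = 3.3415 mol.
Mass of Cu = 3.3415 × 63.55 = 212.36 g.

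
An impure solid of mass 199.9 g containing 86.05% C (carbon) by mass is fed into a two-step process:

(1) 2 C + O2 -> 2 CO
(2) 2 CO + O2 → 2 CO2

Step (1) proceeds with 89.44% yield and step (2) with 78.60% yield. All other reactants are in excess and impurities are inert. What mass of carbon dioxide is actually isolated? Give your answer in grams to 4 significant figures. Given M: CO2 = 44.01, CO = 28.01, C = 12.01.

Pure C = 199.9 × 0.8605 = 172.01 g.
n(C) = 172.01 / 12.01 = 14.323 mol.
Step 1 (C:CO = 2:2): theoretical n(CO) = 14.323 mol; at 89.44% yield, n(CO) = 12.810 mol.
Step 2 (CO:CO2 = 2:2): theoretical n(CO2) = 12.810 mol, so theoretical mass = 12.810 × 44.01 = 563.77 g.
At 78.60% yield, actual mass of CO2 = 563.77 × 0.7860 = 443.13 g.

443.1 g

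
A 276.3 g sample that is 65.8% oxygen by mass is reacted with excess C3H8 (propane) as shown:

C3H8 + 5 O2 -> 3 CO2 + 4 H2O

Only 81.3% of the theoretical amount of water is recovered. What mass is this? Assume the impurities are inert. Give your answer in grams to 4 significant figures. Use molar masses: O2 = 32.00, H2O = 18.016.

Pure O2 available = 276.3 g × 0.658 = 181.81 g.
n(O2) = 181.81 g / 32.00 g/mol = 5.6814 mol.
From the equation the O2:H2O mole ratio is 5:4, so n(H2O) = 5.6814 × 4/5 = 4.5451 mol.
Mass of H2O = 4.5451 mol × 18.016 g/mol = 81.885 g.
Actual mass collected = 81.885 g × 0.813 = 66.573 g.

66.57 g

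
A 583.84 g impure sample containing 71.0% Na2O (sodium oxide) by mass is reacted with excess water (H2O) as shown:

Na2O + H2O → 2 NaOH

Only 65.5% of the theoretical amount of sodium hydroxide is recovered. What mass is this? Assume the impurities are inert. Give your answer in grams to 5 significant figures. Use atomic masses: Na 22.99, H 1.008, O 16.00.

350.44 g

Pure Na2O available = 583.84 g × 0.710 = 414.526 g.
M(Na2O) = 2(22.99) + 16.00 = 61.98 g/mol.
M(NaOH) = 22.99 + 16.00 + 1.008 = 39.998 g/mol.
n(Na2O) = 414.526 g / 61.98 g/mol = 6.68807 mol.
From the equation the Na2O:NaOH mole ratio is 1:2, so n(NaOH) = 6.68807 × 2/1 = 13.3761 mol.
Mass of NaOH = 13.3761 mol × 39.998 g/mol = 535.019 g.
Actual mass collected = 535.019 g × 0.655 = 350.437 g.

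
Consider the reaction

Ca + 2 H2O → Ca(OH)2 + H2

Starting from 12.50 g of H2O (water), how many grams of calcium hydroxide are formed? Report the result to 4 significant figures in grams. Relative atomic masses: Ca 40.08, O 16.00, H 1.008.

25.70 g

M(H2O) = 2(1.008) + 16.00 = 18.016 g/mol.
M(Ca(OH)2) = 40.08 + 2(16.00) + 2(1.008) = 74.096 g/mol.
n(H2O) = 12.500 g / 18.016 g/mol = 0.69383 mol.
From the equation the H2O:Ca(OH)2 mole ratio is 2:1, so n(Ca(OH)2) = 0.69383 × 1/2 = 0.34691 mol.
Mass of Ca(OH)2 = 0.34691 mol × 74.096 g/mol = 25.705 g.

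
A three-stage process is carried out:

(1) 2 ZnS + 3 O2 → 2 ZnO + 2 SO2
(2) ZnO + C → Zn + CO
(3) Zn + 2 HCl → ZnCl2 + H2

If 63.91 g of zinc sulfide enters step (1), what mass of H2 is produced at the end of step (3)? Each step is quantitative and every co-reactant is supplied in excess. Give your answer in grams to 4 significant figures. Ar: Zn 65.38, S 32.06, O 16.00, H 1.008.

M(ZnS) = 65.38 + 32.06 = 97.44 g/mol.
M(H2) = 2(1.008) = 2.016 g/mol.
n(ZnS) = 63.91 / 97.44 = 0.65589 mol.
Reaction (1): ZnS→ZnO ratio 2:2 ⇒ n(ZnO) = 0.65589 mol.
Reaction (2): ZnO→Zn ratio 1:1 ⇒ n(Zn) = 0.65589 mol.
Reaction (3): Zn→H2 ratio 1:1 ⇒ n(H2) = 0.65589 mol.
Mass of H2 = 0.65589 × 2.016 = 1.3223 g.

1.322 g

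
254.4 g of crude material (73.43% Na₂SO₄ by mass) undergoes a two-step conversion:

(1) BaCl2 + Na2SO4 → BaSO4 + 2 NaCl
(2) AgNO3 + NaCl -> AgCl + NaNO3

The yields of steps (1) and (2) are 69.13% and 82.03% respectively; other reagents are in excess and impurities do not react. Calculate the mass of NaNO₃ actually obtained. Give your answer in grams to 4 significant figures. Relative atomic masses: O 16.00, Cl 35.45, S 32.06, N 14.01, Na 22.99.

Pure Na2SO4 = 254.4 × 0.7343 = 186.81 g.
M(Na2SO4) = 2(22.99) + 32.06 + 4(16.00) = 142.04 g/mol.
M(NaNO3) = 22.99 + 14.01 + 3(16.00) = 85.00 g/mol.
n(Na2SO4) = 186.81 / 142.04 = 1.3152 mol.
Step 1 (Na2SO4:NaCl = 1:2): theoretical n(NaCl) = 2.6303 mol; at 69.13% yield, n(NaCl) = 1.8183 mol.
Step 2 (NaCl:NaNO3 = 1:1): theoretical n(NaNO3) = 1.8183 mol, so theoretical mass = 1.8183 × 85.00 = 154.56 g.
At 82.03% yield, actual mass of NaNO3 = 154.56 × 0.8203 = 126.79 g.

126.8 g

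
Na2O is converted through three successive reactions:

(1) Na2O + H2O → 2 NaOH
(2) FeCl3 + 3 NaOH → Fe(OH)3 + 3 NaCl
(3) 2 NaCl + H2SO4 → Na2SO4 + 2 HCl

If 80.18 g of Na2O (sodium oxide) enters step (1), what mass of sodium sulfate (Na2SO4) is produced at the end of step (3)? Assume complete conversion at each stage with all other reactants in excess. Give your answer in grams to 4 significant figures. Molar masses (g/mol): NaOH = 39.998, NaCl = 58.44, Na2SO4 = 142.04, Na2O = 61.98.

183.7 g

n(Na2O) = 80.18 / 61.98 = 1.2936 mol.
Reaction (1): Na2O→NaOH ratio 1:2 ⇒ n(NaOH) = 2.5873 mol.
Reaction (2): NaOH→NaCl ratio 3:3 ⇒ n(NaCl) = 2.5873 mol.
Reaction (3): NaCl→Na2SO4 ratio 2:1 ⇒ n(Na2SO4) = 1.2936 mol.
Mass of Na2SO4 = 1.2936 × 142.04 = 183.75 g.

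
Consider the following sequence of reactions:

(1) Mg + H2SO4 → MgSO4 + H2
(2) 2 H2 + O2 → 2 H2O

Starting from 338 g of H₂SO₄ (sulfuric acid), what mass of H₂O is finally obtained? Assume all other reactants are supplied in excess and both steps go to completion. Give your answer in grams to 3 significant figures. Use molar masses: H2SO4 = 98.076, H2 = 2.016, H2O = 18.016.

62.1 g

n(H2SO4) = 338.0 / 98.076 = 3.446 mol.
Step 1 gives a 1:1 ratio of H2SO4 to H2, so n(H2) = 3.446 mol.
In step 2 the H2:H2O ratio is 2:2, so n(H2O) = 3.446 mol.
Mass of H2O = 3.446 × 18.016 = 62.09 g.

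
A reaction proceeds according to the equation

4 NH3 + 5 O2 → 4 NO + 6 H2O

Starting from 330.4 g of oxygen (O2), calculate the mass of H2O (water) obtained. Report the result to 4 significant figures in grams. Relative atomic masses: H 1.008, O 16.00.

M(O2) = 2(16.00) = 32.00 g/mol.
M(H2O) = 2(1.008) + 16.00 = 18.016 g/mol.
n(O2) = 330.40 g / 32.00 g/mol = 10.325 mol.
From the equation the O2:H2O mole ratio is 5:6, so n(H2O) = 10.325 × 6/5 = 12.390 mol.
Mass of H2O = 12.390 mol × 18.016 g/mol = 223.22 g.

223.2 g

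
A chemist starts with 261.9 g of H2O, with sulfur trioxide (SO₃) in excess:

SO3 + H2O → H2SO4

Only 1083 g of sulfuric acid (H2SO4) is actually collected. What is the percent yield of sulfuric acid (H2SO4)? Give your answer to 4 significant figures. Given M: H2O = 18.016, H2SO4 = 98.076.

n(H2O) = 261.90 g / 18.016 g/mol = 14.537 mol.
From the equation the H2O:H2SO4 mole ratio is 1:1, so n(H2SO4) = 14.537 × 1/1 = 14.537 mol.
Mass of H2SO4 = 14.537 mol × 98.076 g/mol = 1425.7 g.
This is the theoretical yield. Percent yield = 1083 g / 1425.7 g × 100% = 75.961%.

75.96 %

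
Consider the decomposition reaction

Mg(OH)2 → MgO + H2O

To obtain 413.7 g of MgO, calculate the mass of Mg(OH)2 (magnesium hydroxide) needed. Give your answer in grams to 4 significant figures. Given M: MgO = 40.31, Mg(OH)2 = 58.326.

n(MgO) = 413.70 g / 40.31 g/mol = 10.263 mol.
From the equation the MgO:Mg(OH)2 mole ratio is 1:1, so n(Mg(OH)2) = 10.263 × 1/1 = 10.263 mol.
Mass of Mg(OH)2 = 10.263 mol × 58.326 g/mol = 598.60 g.

598.6 g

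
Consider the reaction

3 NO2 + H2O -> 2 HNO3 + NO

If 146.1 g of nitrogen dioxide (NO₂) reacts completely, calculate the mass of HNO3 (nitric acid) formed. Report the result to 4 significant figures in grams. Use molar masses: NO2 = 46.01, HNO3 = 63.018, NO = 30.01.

n(NO2) = 146.10 g / 46.01 g/mol = 3.1754 mol.
From the equation the NO2:HNO3 mole ratio is 3:2, so n(HNO3) = 3.1754 × 2/3 = 2.1169 mol.
Mass of HNO3 = 2.1169 mol × 63.018 g/mol = 133.40 g.

133.4 g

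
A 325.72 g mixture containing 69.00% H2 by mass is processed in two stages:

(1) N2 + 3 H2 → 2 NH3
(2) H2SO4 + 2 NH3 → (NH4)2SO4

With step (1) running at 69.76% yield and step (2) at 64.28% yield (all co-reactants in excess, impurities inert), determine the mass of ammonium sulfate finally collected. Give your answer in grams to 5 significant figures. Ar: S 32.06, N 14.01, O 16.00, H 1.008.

2202.0 g

Pure H2 = 325.72 × 0.6900 = 224.747 g.
M(H2) = 2(1.008) = 2.016 g/mol.
M((NH4)2SO4) = 2(14.01) + 8(1.008) + 32.06 + 4(16.00) = 132.144 g/mol.
n(H2) = 224.747 / 2.016 = 111.482 mol.
Step 1 (H2:NH3 = 3:2): theoretical n(NH3) = 74.3210 mol; at 69.76% yield, n(NH3) = 51.8464 mol.
Step 2 (NH3:(NH4)2SO4 = 2:1): theoretical n((NH4)2SO4) = 25.9232 mol, so theoretical mass = 25.9232 × 132.144 = 3425.59 g.
At 64.28% yield, actual mass of (NH4)2SO4 = 3425.59 × 0.6428 = 2201.97 g.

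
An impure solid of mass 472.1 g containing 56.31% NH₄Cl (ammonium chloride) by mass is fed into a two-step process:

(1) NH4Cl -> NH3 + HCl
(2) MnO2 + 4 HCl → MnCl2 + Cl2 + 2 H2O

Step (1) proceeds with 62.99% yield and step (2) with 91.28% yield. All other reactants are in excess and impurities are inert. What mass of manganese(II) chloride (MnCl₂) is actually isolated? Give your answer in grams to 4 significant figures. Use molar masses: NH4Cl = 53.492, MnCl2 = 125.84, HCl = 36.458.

Pure NH4Cl = 472.1 × 0.5631 = 265.84 g.
n(NH4Cl) = 265.84 / 53.492 = 4.9697 mol.
Step 1 (NH4Cl:HCl = 1:1): theoretical n(HCl) = 4.9697 mol; at 62.99% yield, n(HCl) = 3.1304 mol.
Step 2 (HCl:MnCl2 = 4:1): theoretical n(MnCl2) = 0.78260 mol, so theoretical mass = 0.78260 × 125.84 = 98.483 g.
At 91.28% yield, actual mass of MnCl2 = 98.483 × 0.9128 = 89.895 g.

89.90 g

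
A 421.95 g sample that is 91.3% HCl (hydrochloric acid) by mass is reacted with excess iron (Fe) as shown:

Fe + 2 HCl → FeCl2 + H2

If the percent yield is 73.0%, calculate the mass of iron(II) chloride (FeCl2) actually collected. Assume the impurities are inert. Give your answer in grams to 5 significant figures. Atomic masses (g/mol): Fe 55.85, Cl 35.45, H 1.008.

488.85 g

Pure HCl available = 421.95 g × 0.913 = 385.240 g.
M(HCl) = 1.008 + 35.45 = 36.458 g/mol.
M(FeCl2) = 55.85 + 2(35.45) = 126.75 g/mol.
n(HCl) = 385.240 g / 36.458 g/mol = 10.5667 mol.
From the equation the HCl:FeCl2 mole ratio is 2:1, so n(FeCl2) = 10.5667 × 1/2 = 5.28334 mol.
Mass of FeCl2 = 5.28334 mol × 126.75 g/mol = 669.664 g.
Actual mass collected = 669.664 g × 0.730 = 488.855 g.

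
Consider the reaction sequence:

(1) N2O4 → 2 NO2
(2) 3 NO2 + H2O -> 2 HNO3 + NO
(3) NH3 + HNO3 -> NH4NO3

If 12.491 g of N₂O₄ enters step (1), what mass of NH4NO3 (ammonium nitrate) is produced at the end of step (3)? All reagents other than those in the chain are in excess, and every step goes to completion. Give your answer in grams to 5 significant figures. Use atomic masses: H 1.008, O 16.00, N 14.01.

M(N2O4) = 2(14.01) + 4(16.00) = 92.02 g/mol.
M(NH4NO3) = 2(14.01) + 4(1.008) + 3(16.00) = 80.052 g/mol.
n(N2O4) = 12.491 / 92.02 = 0.135742 mol.
Reaction (1): N2O4→NO2 ratio 1:2 ⇒ n(NO2) = 0.271484 mol.
Reaction (2): NO2→HNO3 ratio 3:2 ⇒ n(HNO3) = 0.180990 mol.
Reaction (3): HNO3→NH4NO3 ratio 1:1 ⇒ n(NH4NO3) = 0.180990 mol.
Mass of NH4NO3 = 0.180990 × 80.052 = 14.4886 g.

14.489 g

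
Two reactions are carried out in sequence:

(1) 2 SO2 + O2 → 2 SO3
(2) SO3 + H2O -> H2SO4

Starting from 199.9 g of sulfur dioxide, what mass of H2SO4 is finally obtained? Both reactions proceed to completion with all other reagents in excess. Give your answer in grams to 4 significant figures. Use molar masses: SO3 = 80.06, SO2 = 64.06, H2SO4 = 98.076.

306.0 g

n(SO2) = 199.90 / 64.06 = 3.1205 mol.
Step 1 gives a 2:2 ratio of SO2 to SO3, so n(SO3) = 3.1205 mol.
In step 2 the SO3:H2SO4 ratio is 1:1, so n(H2SO4) = 3.1205 mol.
Mass of H2SO4 = 3.1205 × 98.076 = 306.05 g.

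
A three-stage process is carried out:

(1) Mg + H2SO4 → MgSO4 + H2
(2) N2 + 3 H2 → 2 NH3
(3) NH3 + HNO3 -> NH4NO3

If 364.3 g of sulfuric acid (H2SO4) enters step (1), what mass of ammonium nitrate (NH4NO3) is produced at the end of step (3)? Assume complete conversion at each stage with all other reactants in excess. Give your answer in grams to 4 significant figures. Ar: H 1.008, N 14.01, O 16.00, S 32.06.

M(H2SO4) = 2(1.008) + 32.06 + 4(16.00) = 98.076 g/mol.
M(NH4NO3) = 2(14.01) + 4(1.008) + 3(16.00) = 80.052 g/mol.
n(H2SO4) = 364.3 / 98.076 = 3.7145 mol.
Reaction (1): H2SO4→H2 ratio 1:1 ⇒ n(H2) = 3.7145 mol.
Reaction (2): H2→NH3 ratio 3:2 ⇒ n(NH3) = 2.4763 mol.
Reaction (3): NH3→NH4NO3 ratio 1:1 ⇒ n(NH4NO3) = 2.4763 mol.
Mass of NH4NO3 = 2.4763 × 80.052 = 198.23 g.

198.2 g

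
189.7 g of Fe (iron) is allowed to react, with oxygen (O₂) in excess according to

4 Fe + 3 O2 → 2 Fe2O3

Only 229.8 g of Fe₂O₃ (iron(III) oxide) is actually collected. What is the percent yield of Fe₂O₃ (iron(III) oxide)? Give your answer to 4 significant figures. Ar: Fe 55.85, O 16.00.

M(Fe) = 55.85 g/mol.
M(Fe2O3) = 2(55.85) + 3(16.00) = 159.70 g/mol.
n(Fe) = 189.70 g / 55.85 g/mol = 3.3966 mol.
From the equation the Fe:Fe2O3 mole ratio is 4:2, so n(Fe2O3) = 3.3966 × 2/4 = 1.6983 mol.
Mass of Fe2O3 = 1.6983 mol × 159.70 g/mol = 271.22 g.
This is the theoretical yield. Percent yield = 229.8 g / 271.22 g × 100% = 84.729%.

84.73 %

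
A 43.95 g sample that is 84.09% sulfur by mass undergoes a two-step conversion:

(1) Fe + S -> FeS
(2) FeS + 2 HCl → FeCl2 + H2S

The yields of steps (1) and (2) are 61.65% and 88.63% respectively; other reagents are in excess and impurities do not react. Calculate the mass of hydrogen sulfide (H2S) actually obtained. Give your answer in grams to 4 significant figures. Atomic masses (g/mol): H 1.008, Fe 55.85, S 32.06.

Pure S = 43.95 × 0.8409 = 36.958 g.
M(S) = 32.06 g/mol.
M(H2S) = 2(1.008) + 32.06 = 34.076 g/mol.
n(S) = 36.958 / 32.06 = 1.1528 mol.
Step 1 (S:FeS = 1:1): theoretical n(FeS) = 1.1528 mol; at 61.65% yield, n(FeS) = 0.71068 mol.
Step 2 (FeS:H2S = 1:1): theoretical n(H2S) = 0.71068 mol, so theoretical mass = 0.71068 × 34.076 = 24.217 g.
At 88.63% yield, actual mass of H2S = 24.217 × 0.8863 = 21.464 g.

21.46 g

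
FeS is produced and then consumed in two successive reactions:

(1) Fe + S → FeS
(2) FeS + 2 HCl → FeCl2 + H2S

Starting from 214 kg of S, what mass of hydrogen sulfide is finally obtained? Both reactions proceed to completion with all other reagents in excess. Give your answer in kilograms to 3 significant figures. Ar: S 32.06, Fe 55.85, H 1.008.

M(S) = 32.06 g/mol.
M(H2S) = 2(1.008) + 32.06 = 34.076 g/mol.
214 kg = 214000 g.
n(S) = 214000 / 32.06 = 6675 mol.
Step 1 gives a 1:1 ratio of S to FeS, so n(FeS) = 6675 mol.
In step 2 the FeS:H2S ratio is 1:1, so n(H2S) = 6675 mol.
Mass of H2S = 6675 × 34.076 = 227500 g = 227 kg.

227 kg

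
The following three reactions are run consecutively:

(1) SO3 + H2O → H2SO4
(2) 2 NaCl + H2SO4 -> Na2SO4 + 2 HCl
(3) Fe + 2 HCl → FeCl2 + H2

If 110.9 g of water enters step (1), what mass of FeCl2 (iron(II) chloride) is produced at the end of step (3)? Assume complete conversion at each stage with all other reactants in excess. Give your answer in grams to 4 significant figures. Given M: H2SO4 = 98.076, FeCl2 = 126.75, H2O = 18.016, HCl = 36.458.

n(H2O) = 110.9 / 18.016 = 6.1556 mol.
Reaction (1): H2O→H2SO4 ratio 1:1 ⇒ n(H2SO4) = 6.1556 mol.
Reaction (2): H2SO4→HCl ratio 1:2 ⇒ n(HCl) = 12.311 mol.
Reaction (3): HCl→FeCl2 ratio 2:1 ⇒ n(FeCl2) = 6.1556 mol.
Mass of FeCl2 = 6.1556 × 126.75 = 780.23 g.

780.2 g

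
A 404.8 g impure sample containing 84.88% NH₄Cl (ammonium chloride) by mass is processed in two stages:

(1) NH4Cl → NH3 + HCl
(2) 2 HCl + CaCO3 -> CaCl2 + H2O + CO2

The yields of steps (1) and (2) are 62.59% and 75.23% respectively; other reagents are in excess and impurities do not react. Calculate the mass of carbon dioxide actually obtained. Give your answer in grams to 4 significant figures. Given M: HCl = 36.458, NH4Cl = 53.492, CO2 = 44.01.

Pure NH4Cl = 404.8 × 0.8488 = 343.59 g.
n(NH4Cl) = 343.59 / 53.492 = 6.4233 mol.
Step 1 (NH4Cl:HCl = 1:1): theoretical n(HCl) = 6.4233 mol; at 62.59% yield, n(HCl) = 4.0203 mol.
Step 2 (HCl:CO2 = 2:1): theoretical n(CO2) = 2.0102 mol, so theoretical mass = 2.0102 × 44.01 = 88.467 g.
At 75.23% yield, actual mass of CO2 = 88.467 × 0.7523 = 66.554 g.

66.55 g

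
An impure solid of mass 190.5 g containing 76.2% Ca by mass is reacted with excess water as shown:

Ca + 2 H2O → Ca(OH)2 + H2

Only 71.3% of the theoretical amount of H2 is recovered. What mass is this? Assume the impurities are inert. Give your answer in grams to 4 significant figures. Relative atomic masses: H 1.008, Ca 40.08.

Pure Ca available = 190.5 g × 0.762 = 145.16 g.
M(Ca) = 40.08 g/mol.
M(H2) = 2(1.008) = 2.016 g/mol.
n(Ca) = 145.16 g / 40.08 g/mol = 3.6218 mol.
From the equation the Ca:H2 mole ratio is 1:1, so n(H2) = 3.6218 × 1/1 = 3.6218 mol.
Mass of H2 = 3.6218 mol × 2.016 g/mol = 7.3015 g.
Actual mass collected = 7.3015 g × 0.713 = 5.2060 g.

5.206 g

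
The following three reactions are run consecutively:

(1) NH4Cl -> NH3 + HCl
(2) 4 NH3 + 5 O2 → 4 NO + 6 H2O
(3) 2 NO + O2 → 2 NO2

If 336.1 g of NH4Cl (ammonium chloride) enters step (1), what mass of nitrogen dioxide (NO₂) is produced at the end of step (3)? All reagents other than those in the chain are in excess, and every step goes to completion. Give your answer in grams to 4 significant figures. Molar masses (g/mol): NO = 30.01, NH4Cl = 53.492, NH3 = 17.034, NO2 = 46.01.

n(NH4Cl) = 336.1 / 53.492 = 6.2832 mol.
Reaction (1): NH4Cl→NH3 ratio 1:1 ⇒ n(NH3) = 6.2832 mol.
Reaction (2): NH3→NO ratio 4:4 ⇒ n(NO) = 6.2832 mol.
Reaction (3): NO→NO2 ratio 2:2 ⇒ n(NO2) = 6.2832 mol.
Mass of NO2 = 6.2832 × 46.01 = 289.09 g.

289.1 g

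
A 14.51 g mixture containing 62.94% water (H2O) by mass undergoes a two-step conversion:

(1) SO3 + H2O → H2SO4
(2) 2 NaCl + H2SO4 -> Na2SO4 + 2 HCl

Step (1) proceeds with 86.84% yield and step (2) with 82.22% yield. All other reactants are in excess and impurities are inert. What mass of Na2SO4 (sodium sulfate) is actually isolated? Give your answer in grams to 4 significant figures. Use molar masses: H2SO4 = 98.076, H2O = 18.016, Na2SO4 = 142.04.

51.41 g

Pure H2O = 14.51 × 0.6294 = 9.1326 g.
n(H2O) = 9.1326 / 18.016 = 0.50692 mol.
Step 1 (H2O:H2SO4 = 1:1): theoretical n(H2SO4) = 0.50692 mol; at 86.84% yield, n(H2SO4) = 0.44021 mol.
Step 2 (H2SO4:Na2SO4 = 1:1): theoretical n(Na2SO4) = 0.44021 mol, so theoretical mass = 0.44021 × 142.04 = 62.527 g.
At 82.22% yield, actual mass of Na2SO4 = 62.527 × 0.8222 = 51.410 g.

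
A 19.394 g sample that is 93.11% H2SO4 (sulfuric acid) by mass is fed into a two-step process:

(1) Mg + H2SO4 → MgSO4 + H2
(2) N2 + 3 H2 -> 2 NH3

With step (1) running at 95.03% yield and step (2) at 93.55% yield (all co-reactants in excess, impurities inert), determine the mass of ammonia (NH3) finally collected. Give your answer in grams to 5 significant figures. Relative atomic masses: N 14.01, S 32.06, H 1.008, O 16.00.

Pure H2SO4 = 19.394 × 0.9311 = 18.0578 g.
M(H2SO4) = 2(1.008) + 32.06 + 4(16.00) = 98.076 g/mol.
M(NH3) = 14.01 + 3(1.008) = 17.034 g/mol.
n(H2SO4) = 18.0578 / 98.076 = 0.184120 mol.
Step 1 (H2SO4:H2 = 1:1): theoretical n(H2) = 0.184120 mol; at 95.03% yield, n(H2) = 0.174969 mol.
Step 2 (H2:NH3 = 3:2): theoretical n(NH3) = 0.116646 mol, so theoretical mass = 0.116646 × 17.034 = 1.98695 g.
At 93.55% yield, actual mass of NH3 = 1.98695 × 0.9355 = 1.85879 g.

1.8588 g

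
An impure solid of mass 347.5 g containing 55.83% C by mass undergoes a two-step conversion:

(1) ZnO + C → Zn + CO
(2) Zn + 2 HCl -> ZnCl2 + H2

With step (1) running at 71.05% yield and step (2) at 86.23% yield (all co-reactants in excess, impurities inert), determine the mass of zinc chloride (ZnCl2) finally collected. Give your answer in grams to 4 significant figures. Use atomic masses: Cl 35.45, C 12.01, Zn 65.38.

1349 g

Pure C = 347.5 × 0.5583 = 194.01 g.
M(C) = 12.01 g/mol.
M(ZnCl2) = 65.38 + 2(35.45) = 136.28 g/mol.
n(C) = 194.01 / 12.01 = 16.154 mol.
Step 1 (C:Zn = 1:1): theoretical n(Zn) = 16.154 mol; at 71.05% yield, n(Zn) = 11.477 mol.
Step 2 (Zn:ZnCl2 = 1:1): theoretical n(ZnCl2) = 11.477 mol, so theoretical mass = 11.477 × 136.28 = 1564.1 g.
At 86.23% yield, actual mass of ZnCl2 = 1564.1 × 0.8623 = 1348.8 g.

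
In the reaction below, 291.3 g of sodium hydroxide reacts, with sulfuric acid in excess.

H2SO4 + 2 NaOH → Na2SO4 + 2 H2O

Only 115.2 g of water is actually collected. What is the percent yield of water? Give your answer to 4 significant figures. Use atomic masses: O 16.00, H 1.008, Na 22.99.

M(NaOH) = 22.99 + 16.00 + 1.008 = 39.998 g/mol.
M(H2O) = 2(1.008) + 16.00 = 18.016 g/mol.
n(NaOH) = 291.30 g / 39.998 g/mol = 7.2829 mol.
From the equation the NaOH:H2O mole ratio is 2:2, so n(H2O) = 7.2829 × 2/2 = 7.2829 mol.
Mass of H2O = 7.2829 mol × 18.016 g/mol = 131.21 g.
This is the theoretical yield. Percent yield = 115.2 g / 131.21 g × 100% = 87.799%.

87.80 %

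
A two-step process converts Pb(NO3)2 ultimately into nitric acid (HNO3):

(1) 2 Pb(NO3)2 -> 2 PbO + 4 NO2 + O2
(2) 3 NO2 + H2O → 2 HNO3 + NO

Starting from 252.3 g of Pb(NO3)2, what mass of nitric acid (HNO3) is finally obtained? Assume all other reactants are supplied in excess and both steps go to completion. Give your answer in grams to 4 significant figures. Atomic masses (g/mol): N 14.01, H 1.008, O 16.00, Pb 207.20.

64.00 g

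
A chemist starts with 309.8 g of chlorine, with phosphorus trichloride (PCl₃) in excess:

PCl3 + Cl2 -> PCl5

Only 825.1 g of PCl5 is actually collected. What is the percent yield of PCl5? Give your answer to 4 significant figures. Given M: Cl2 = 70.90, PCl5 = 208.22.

n(Cl2) = 309.80 g / 70.90 g/mol = 4.3695 mol.
From the equation the Cl2:PCl5 mole ratio is 1:1, so n(PCl5) = 4.3695 × 1/1 = 4.3695 mol.
Mass of PCl5 = 4.3695 mol × 208.22 g/mol = 909.82 g.
This is the theoretical yield. Percent yield = 825.1 g / 909.82 g × 100% = 90.688%.

90.69 %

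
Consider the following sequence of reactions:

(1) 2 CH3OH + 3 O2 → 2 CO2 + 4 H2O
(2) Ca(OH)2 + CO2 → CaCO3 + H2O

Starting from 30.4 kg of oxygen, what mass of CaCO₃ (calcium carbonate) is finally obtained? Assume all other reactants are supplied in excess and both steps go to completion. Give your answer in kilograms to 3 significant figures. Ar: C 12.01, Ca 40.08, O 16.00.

63.4 kg

M(O2) = 2(16.00) = 32.00 g/mol.
M(CaCO3) = 40.08 + 12.01 + 3(16.00) = 100.09 g/mol.
30.4 kg = 30400 g.
n(O2) = 30400 / 32.00 = 950.0 mol.
Step 1 gives a 3:2 ratio of O2 to CO2, so n(CO2) = 633.3 mol.
In step 2 the CO2:CaCO3 ratio is 1:1, so n(CaCO3) = 633.3 mol.
Mass of CaCO3 = 633.3 × 100.09 = 63390 g = 63.4 kg.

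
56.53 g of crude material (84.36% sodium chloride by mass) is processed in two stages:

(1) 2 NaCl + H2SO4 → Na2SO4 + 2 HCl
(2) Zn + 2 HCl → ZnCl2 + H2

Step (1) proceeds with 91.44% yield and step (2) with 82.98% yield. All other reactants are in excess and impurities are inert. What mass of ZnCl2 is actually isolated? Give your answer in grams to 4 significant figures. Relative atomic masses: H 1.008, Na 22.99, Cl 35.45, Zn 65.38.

Pure NaCl = 56.53 × 0.8436 = 47.689 g.
M(NaCl) = 22.99 + 35.45 = 58.44 g/mol.
M(ZnCl2) = 65.38 + 2(35.45) = 136.28 g/mol.
n(NaCl) = 47.689 / 58.44 = 0.81603 mol.
Step 1 (NaCl:HCl = 2:2): theoretical n(HCl) = 0.81603 mol; at 91.44% yield, n(HCl) = 0.74618 mol.
Step 2 (HCl:ZnCl2 = 2:1): theoretical n(ZnCl2) = 0.37309 mol, so theoretical mass = 0.37309 × 136.28 = 50.844 g.
At 82.98% yield, actual mass of ZnCl2 = 50.844 × 0.8298 = 42.191 g.

42.19 g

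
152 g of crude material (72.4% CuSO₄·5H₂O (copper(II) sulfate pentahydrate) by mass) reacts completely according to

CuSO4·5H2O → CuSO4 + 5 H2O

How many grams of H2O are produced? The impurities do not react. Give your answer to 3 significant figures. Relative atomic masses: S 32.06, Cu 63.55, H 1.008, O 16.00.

Mass of pure CuSO4·5H2O = 152 g × 0.724 = 110.0 g.
M(CuSO4·5H2O) = 63.55 + 32.06 + 9(16.00) + 10(1.008) = 249.69 g/mol.
M(H2O) = 2(1.008) + 16.00 = 18.016 g/mol.
n(CuSO4·5H2O) = 110.0 g / 249.69 g/mol = 0.4407 mol.
From the equation the CuSO4·5H2O:H2O mole ratio is 1:5, so n(H2O) = 0.4407 × 5/1 = 2.204 mol.
Mass of H2O = 2.204 mol × 18.016 g/mol = 39.70 g.

39.7 g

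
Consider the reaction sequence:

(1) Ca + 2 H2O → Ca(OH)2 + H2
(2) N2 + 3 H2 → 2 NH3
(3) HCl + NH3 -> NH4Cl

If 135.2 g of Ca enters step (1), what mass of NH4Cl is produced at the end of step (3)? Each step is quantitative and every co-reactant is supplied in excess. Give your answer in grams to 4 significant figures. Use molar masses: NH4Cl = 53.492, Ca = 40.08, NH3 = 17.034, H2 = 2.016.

120.3 g

n(Ca) = 135.2 / 40.08 = 3.3733 mol.
Reaction (1): Ca→H2 ratio 1:1 ⇒ n(H2) = 3.3733 mol.
Reaction (2): H2→NH3 ratio 3:2 ⇒ n(NH3) = 2.2488 mol.
Reaction (3): NH3→NH4Cl ratio 1:1 ⇒ n(NH4Cl) = 2.2488 mol.
Mass of NH4Cl = 2.2488 × 53.492 = 120.29 g.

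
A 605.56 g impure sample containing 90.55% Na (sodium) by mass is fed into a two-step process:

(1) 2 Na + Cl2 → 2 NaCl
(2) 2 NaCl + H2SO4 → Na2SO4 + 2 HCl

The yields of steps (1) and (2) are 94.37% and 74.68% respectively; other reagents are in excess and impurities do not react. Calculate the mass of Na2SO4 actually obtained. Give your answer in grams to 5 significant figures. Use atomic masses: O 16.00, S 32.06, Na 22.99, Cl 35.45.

Pure Na = 605.56 × 0.9055 = 548.335 g.
M(Na) = 22.99 g/mol.
M(Na2SO4) = 2(22.99) + 32.06 + 4(16.00) = 142.04 g/mol.
n(Na) = 548.335 / 22.99 = 23.8510 mol.
Step 1 (Na:NaCl = 2:2): theoretical n(NaCl) = 23.8510 mol; at 94.37% yield, n(NaCl) = 22.5082 mol.
Step 2 (NaCl:Na2SO4 = 2:1): theoretical n(Na2SO4) = 11.2541 mol, so theoretical mass = 11.2541 × 142.04 = 1598.53 g.
At 74.68% yield, actual mass of Na2SO4 = 1598.53 × 0.7468 = 1193.78 g.

1193.8 g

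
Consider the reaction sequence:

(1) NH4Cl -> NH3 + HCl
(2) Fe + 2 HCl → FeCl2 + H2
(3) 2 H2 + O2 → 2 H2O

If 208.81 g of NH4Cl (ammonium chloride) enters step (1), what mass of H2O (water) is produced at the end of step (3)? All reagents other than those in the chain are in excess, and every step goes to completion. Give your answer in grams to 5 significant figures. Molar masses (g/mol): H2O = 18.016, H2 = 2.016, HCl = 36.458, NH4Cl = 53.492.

n(NH4Cl) = 208.81 / 53.492 = 3.90357 mol.
Reaction (1): NH4Cl→HCl ratio 1:1 ⇒ n(HCl) = 3.90357 mol.
Reaction (2): HCl→H2 ratio 2:1 ⇒ n(H2) = 1.95179 mol.
Reaction (3): H2→H2O ratio 2:2 ⇒ n(H2O) = 1.95179 mol.
Mass of H2O = 1.95179 × 18.016 = 35.1634 g.

35.163 g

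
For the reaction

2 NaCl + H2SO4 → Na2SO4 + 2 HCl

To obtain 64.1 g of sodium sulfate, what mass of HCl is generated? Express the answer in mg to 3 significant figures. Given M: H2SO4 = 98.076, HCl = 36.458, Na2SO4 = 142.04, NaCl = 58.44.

32900 mg

n(Na2SO4) = 64.10 g / 142.04 g/mol = 0.4513 mol.
From the equation the Na2SO4:HCl mole ratio is 1:2, so n(HCl) = 0.4513 × 2/1 = 0.9026 mol.
Mass of HCl = 0.9026 mol × 36.458 g/mol = 32.91 g.
Converting to mg: 32.91 g = 32900 mg.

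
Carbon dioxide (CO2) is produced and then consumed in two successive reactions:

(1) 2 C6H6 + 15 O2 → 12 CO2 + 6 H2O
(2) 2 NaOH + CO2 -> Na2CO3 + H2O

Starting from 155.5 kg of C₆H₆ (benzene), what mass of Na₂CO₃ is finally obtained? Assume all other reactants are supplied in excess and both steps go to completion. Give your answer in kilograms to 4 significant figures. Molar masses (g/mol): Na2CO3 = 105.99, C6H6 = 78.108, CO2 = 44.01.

1266 kg

155.5 kg = 155500 g.
n(C6H6) = 155500 / 78.108 = 1990.8 mol.
Step 1 gives a 2:12 ratio of C6H6 to CO2, so n(CO2) = 11945 mol.
In step 2 the CO2:Na2CO3 ratio is 1:1, so n(Na2CO3) = 11945 mol.
Mass of Na2CO3 = 11945 × 105.99 = 1.2661 × 10^6 g = 1266 kg.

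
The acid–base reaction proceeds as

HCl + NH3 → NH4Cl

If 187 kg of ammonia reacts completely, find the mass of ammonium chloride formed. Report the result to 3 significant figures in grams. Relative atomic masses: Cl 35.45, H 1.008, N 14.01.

587000 g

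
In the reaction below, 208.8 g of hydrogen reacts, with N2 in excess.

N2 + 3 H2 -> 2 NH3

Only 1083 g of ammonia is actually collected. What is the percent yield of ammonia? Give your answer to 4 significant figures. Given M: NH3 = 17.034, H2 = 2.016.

92.08 %

n(H2) = 208.80 g / 2.016 g/mol = 103.57 mol.
From the equation the H2:NH3 mole ratio is 3:2, so n(NH3) = 103.57 × 2/3 = 69.048 mol.
Mass of NH3 = 69.048 mol × 17.034 g/mol = 1176.2 g.
This is the theoretical yield. Percent yield = 1083 g / 1176.2 g × 100% = 92.080%.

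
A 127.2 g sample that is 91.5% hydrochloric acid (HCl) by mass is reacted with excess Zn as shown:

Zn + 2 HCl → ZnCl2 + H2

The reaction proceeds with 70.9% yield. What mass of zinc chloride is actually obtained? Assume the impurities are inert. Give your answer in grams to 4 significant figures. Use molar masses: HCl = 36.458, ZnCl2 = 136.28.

154.2 g

Pure HCl available = 127.2 g × 0.915 = 116.39 g.
n(HCl) = 116.39 g / 36.458 g/mol = 3.1924 mol.
From the equation the HCl:ZnCl2 mole ratio is 2:1, so n(ZnCl2) = 3.1924 × 1/2 = 1.5962 mol.
Mass of ZnCl2 = 1.5962 mol × 136.28 g/mol = 217.53 g.
Actual mass collected = 217.53 g × 0.709 = 154.23 g.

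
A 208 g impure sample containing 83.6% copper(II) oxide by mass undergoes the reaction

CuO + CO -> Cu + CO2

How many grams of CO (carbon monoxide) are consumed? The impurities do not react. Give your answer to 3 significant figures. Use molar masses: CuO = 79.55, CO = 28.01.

61.2 g

Mass of pure CuO = 208 g × 0.836 = 173.9 g.
n(CuO) = 173.9 g / 79.55 g/mol = 2.186 mol.
From the equation the CuO:CO mole ratio is 1:1, so n(CO) = 2.186 × 1/1 = 2.186 mol.
Mass of CO = 2.186 mol × 28.01 g/mol = 61.23 g.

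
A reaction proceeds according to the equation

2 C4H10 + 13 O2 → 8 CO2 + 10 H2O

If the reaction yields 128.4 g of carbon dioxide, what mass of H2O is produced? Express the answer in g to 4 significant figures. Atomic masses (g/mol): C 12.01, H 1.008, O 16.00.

M(CO2) = 12.01 + 2(16.00) = 44.01 g/mol.
M(H2O) = 2(1.008) + 16.00 = 18.016 g/mol.
n(CO2) = 128.40 g / 44.01 g/mol = 2.9175 mol.
From the equation the CO2:H2O mole ratio is 8:10, so n(H2O) = 2.9175 × 10/8 = 3.6469 mol.
Mass of H2O = 3.6469 mol × 18.016 g/mol = 65.703 g.

65.70 g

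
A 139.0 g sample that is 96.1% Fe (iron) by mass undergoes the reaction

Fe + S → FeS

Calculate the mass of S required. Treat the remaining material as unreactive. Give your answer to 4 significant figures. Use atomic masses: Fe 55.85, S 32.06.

76.68 g

Mass of pure Fe = 139.0 g × 0.961 = 133.58 g.
M(Fe) = 55.85 g/mol.
M(S) = 32.06 g/mol.
n(Fe) = 133.58 g / 55.85 g/mol = 2.3917 mol.
From the equation the Fe:S mole ratio is 1:1, so n(S) = 2.3917 × 1/1 = 2.3917 mol.
Mass of S = 2.3917 mol × 32.06 g/mol = 76.679 g.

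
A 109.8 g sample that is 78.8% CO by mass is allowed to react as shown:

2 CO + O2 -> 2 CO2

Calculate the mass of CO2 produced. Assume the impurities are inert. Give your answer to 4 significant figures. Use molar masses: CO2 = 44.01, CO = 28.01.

135.9 g

Mass of pure CO = 109.8 g × 0.788 = 86.522 g.
n(CO) = 86.522 g / 28.01 g/mol = 3.0890 mol.
From the equation the CO:CO2 mole ratio is 2:2, so n(CO2) = 3.0890 × 2/2 = 3.0890 mol.
Mass of CO2 = 3.0890 mol × 44.01 g/mol = 135.95 g.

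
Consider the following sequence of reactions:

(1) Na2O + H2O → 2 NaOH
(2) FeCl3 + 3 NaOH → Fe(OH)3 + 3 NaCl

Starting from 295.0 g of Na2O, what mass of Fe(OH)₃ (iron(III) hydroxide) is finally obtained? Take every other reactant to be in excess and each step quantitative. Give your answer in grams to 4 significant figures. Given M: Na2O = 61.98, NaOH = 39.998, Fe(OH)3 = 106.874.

339.1 g

n(Na2O) = 295.00 / 61.98 = 4.7596 mol.
Step 1 gives a 1:2 ratio of Na2O to NaOH, so n(NaOH) = 9.5192 mol.
In step 2 the NaOH:Fe(OH)3 ratio is 3:1, so n(Fe(OH)3) = 3.1731 mol.
Mass of Fe(OH)3 = 3.1731 × 106.874 = 339.12 g.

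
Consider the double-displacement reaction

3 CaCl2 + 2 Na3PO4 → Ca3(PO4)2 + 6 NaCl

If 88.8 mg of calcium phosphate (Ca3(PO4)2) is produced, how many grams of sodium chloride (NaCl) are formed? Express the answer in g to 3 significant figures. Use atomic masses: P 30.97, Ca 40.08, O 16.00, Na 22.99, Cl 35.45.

0.100 g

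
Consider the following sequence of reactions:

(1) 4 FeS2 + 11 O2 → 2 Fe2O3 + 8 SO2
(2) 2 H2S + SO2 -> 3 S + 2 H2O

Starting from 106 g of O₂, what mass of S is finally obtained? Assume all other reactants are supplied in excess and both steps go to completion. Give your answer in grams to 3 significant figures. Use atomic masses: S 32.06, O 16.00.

M(O2) = 2(16.00) = 32.00 g/mol.
M(S) = 32.06 g/mol.
n(O2) = 106.0 / 32.00 = 3.312 mol.
Step 1 gives a 11:8 ratio of O2 to SO2, so n(SO2) = 2.409 mol.
In step 2 the SO2:S ratio is 1:3, so n(S) = 7.227 mol.
Mass of S = 7.227 × 32.06 = 231.7 g.

232 g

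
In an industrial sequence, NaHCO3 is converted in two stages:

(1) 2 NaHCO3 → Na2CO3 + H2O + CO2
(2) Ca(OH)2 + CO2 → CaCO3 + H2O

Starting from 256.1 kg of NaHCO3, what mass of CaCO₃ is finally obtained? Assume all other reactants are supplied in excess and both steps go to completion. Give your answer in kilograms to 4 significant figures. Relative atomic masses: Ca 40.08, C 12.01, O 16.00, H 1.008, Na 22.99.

152.6 kg

M(NaHCO3) = 22.99 + 1.008 + 12.01 + 3(16.00) = 84.008 g/mol.
M(CaCO3) = 40.08 + 12.01 + 3(16.00) = 100.09 g/mol.
256.1 kg = 256100 g.
n(NaHCO3) = 256100 / 84.008 = 3048.5 mol.
Step 1 gives a 2:1 ratio of NaHCO3 to CO2, so n(CO2) = 1524.3 mol.
In step 2 the CO2:CaCO3 ratio is 1:1, so n(CaCO3) = 1524.3 mol.
Mass of CaCO3 = 1524.3 × 100.09 = 152560 g = 152.6 kg.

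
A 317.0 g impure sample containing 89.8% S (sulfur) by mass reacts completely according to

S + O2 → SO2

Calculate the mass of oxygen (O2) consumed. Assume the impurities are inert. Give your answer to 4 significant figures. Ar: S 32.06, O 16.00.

Mass of pure S = 317.0 g × 0.898 = 284.67 g.
M(S) = 32.06 g/mol.
M(O2) = 2(16.00) = 32.00 g/mol.
n(S) = 284.67 g / 32.06 g/mol = 8.8792 mol.
From the equation the S:O2 mole ratio is 1:1, so n(O2) = 8.8792 × 1/1 = 8.8792 mol.
Mass of O2 = 8.8792 mol × 32.00 g/mol = 284.13 g.

284.1 g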